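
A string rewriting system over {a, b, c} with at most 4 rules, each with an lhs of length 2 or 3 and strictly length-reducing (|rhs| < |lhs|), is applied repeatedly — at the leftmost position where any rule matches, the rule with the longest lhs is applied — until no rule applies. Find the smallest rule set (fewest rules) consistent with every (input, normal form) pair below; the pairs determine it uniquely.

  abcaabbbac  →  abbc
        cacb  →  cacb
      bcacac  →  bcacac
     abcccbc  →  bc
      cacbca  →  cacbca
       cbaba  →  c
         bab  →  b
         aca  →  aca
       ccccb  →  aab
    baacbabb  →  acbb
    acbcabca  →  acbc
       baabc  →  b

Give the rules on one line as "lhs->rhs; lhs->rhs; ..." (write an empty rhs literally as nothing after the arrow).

  | abcaabbbac => baabbbac => abbbac => abbc
  | cacb
  | bcacac
  | abcccbc => bccbc => babc => bc

abc->b; ba->; cc->a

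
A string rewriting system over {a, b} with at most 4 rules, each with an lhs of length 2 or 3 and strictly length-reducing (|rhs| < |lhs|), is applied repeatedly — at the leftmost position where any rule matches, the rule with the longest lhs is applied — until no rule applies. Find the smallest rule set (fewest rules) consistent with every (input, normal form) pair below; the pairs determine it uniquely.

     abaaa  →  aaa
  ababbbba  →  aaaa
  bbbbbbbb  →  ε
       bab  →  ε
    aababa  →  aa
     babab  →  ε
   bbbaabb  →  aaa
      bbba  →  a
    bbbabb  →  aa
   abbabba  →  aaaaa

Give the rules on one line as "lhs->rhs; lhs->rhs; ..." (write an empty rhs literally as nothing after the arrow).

  | abaaa => aaa
  | ababbbba => abbbba => aabba => aaaa
  | bbbbbbbb => bbbbbb => bbbb => bb => ε
  | bab => ab => ε

ab->; abb->aa; ba->a; bb->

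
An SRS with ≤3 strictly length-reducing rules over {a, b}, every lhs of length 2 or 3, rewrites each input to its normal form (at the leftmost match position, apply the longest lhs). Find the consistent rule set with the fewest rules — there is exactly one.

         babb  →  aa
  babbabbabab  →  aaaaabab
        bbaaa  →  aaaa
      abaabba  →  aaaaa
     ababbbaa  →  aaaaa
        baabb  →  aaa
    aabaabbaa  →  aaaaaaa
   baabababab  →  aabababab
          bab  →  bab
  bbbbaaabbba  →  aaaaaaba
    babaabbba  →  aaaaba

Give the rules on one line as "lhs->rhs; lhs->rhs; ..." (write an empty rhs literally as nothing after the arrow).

  | babb => baa => aa
  | babbabbabab => baaabbabab => aaabbabab => aaaaabab
  | bbaaa => aaaa
  | abaabba => aaabba => aaaaa

baa->aa; bb->a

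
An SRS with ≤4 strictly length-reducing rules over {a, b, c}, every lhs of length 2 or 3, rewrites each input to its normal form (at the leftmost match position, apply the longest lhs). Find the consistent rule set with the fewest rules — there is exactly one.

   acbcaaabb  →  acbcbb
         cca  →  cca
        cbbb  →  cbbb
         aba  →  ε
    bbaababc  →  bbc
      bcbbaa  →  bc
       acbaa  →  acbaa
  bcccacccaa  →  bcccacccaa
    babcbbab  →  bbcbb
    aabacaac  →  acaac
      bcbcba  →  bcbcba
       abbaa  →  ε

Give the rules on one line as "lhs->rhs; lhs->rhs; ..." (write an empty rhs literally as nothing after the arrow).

  | acbcaaabb => acbcaabb => acbcabb => acbcbb
  | cca
  | cbbb
  | aba => ε

ab->b; aba->; bba->ab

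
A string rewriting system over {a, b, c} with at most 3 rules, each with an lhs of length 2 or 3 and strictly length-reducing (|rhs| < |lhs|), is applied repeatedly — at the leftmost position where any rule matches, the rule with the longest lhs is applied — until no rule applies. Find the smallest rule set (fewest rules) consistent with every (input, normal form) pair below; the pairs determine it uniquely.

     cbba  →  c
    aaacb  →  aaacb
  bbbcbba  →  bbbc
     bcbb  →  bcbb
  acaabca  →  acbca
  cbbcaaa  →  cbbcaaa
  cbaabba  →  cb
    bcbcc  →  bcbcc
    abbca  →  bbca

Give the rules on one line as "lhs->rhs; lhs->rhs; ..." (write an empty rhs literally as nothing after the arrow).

ab->b; bba->

  | cbba => c
  | aaacb
  | bbbcbba => bbbc
  | bcbb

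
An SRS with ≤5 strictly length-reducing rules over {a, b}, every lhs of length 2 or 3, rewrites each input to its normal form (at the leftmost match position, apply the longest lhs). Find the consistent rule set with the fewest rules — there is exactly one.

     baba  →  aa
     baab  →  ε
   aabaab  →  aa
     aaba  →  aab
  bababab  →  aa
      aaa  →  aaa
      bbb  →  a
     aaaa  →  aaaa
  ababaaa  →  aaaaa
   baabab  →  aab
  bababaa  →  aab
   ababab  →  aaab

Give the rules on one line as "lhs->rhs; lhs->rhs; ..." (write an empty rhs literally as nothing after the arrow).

ba->b; bb->; bba->aa; bbb->a

  | baba => bba => aa
  | baab => bab => bb => ε
  | aabaab => aabab => aabb => aa
  | aaba => aab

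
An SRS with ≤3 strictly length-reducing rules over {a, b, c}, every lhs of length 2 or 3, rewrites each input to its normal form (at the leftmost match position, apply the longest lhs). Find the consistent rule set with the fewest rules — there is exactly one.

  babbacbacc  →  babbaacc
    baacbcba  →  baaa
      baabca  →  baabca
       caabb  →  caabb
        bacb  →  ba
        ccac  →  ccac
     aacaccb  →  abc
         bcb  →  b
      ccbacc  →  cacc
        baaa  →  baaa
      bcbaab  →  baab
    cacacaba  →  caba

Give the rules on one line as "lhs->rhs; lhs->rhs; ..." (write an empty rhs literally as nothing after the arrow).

aca->b; cb->

  | babbacbacc => babbaacc
  | baacbcba => baacba => baaa
  | baabca
  | caabb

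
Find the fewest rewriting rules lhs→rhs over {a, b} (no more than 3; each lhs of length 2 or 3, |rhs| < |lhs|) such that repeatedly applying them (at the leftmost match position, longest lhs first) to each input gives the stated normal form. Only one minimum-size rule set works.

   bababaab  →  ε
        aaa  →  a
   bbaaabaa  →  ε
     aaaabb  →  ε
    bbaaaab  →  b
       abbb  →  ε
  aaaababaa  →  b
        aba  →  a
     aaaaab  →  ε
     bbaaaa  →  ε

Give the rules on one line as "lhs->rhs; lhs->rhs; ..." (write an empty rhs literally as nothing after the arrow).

aa->; ab->; bb->

  | bababaab => babaab => baab => bb => ε
  | aaa => a
  | bbaaabaa => aaabaa => abaa => aa => ε
  | aaaabb => aabb => bb => ε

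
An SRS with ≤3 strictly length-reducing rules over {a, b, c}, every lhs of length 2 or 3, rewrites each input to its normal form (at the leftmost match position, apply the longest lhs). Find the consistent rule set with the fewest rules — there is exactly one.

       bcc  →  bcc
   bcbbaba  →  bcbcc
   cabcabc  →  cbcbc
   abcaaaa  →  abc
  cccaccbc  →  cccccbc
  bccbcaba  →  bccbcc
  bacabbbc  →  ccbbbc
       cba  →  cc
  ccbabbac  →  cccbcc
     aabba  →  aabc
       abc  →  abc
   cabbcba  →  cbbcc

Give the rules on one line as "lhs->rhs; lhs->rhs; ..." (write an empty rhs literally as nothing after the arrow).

  | bcc
  | bcbbaba => bcbcba => bcbcc
  | cabcabc => cbcabc => cbcbc
  | abcaaaa => abcaaa => abcaa => abca => abc

ba->c; ca->c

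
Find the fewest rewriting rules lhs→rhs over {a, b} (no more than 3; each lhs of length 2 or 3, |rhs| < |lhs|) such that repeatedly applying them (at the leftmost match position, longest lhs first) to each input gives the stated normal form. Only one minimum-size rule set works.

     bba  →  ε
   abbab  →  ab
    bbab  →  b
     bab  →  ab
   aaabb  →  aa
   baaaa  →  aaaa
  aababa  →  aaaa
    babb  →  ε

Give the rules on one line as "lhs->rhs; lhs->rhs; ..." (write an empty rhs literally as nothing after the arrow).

abb->; ba->a; bba->

  | bba => ε
  | abbab => ab
  | bbab => b
  | bab => ab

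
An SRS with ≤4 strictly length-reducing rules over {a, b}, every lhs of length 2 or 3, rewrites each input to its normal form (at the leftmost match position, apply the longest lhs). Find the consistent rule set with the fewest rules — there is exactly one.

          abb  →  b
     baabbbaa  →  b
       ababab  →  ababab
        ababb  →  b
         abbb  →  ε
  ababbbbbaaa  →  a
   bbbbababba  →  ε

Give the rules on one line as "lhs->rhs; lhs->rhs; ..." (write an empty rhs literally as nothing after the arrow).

  | abb => aa => b
  | baabbbaa => bbbaa => abaa => abb => aa => b
  | ababab
  | ababb => abaa => abb => aa => b

aa->b; aaa->bb; aab->; bb->a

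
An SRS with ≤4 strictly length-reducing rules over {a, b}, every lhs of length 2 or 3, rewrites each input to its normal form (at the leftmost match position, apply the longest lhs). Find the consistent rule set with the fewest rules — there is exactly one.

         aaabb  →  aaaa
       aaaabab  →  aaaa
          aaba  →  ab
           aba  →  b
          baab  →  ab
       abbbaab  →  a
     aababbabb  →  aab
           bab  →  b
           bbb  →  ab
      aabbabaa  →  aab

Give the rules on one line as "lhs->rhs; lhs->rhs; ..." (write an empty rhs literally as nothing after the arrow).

aba->b; ba->; bb->a

  | aaabb => aaaa
  | aaaabab => aaabb => aaaa
  | aaba => ab
  | aba => b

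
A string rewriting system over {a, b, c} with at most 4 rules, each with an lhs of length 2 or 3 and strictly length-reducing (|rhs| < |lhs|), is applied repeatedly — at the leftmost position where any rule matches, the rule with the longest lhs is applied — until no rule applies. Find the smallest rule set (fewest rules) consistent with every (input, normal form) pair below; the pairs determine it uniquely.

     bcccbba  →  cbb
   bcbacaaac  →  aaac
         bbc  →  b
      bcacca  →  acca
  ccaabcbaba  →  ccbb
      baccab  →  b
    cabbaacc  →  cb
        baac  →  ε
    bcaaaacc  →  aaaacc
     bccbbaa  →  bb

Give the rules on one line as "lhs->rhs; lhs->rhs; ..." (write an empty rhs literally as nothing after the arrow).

  | bcccbba => cbba => cbb
  | bcbacaaac => bacaaac => bcaaac => aaac
  | bbc => b
  | bcacca => acca

ab->b; ba->b; bc->; bcc->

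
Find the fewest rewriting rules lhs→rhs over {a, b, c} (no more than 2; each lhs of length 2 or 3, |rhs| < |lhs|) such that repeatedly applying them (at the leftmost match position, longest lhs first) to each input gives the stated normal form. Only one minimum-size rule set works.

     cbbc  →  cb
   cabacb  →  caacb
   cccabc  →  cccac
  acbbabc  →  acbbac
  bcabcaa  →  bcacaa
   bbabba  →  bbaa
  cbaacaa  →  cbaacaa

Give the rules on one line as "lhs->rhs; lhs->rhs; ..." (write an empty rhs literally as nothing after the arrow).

ab->a; bbc->b

  | cbbc => cb
  | cabacb => caacb
  | cccabc => cccac
  | acbbabc => acbbac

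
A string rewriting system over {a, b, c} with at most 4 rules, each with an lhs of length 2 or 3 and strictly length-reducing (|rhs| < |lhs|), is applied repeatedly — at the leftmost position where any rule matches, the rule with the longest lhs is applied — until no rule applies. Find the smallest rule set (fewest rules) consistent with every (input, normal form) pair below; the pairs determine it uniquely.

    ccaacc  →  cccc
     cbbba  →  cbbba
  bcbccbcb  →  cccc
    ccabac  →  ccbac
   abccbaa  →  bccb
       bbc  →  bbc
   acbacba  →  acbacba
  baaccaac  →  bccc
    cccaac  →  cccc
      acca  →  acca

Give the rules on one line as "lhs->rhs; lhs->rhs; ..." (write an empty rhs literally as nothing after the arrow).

aa->; ab->b; bcb->c

  | ccaacc => cccc
  | cbbba
  | bcbccbcb => cccbcb => cccc
  | ccabac => ccbac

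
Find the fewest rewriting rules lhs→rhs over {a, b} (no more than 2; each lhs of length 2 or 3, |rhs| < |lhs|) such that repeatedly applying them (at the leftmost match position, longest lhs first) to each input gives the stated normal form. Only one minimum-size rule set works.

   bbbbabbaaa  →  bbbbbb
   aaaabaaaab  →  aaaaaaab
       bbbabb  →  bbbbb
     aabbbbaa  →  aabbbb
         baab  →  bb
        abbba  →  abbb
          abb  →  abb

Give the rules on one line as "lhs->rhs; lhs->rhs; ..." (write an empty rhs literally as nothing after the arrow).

aba->a; ba->b

  | bbbbabbaaa => bbbbbbaaa => bbbbbbaa => bbbbbba => bbbbbb
  | aaaabaaaab => aaaaaaab
  | bbbabb => bbbbb
  | aabbbbaa => aabbbba => aabbbb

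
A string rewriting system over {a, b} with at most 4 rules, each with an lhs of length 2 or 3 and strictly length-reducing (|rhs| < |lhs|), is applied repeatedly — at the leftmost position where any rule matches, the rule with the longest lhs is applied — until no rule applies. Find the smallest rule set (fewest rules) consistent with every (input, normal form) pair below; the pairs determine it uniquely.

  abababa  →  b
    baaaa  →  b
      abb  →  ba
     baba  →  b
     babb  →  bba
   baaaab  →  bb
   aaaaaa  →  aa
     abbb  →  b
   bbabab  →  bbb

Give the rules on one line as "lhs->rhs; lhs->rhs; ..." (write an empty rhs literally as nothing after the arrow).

aaa->ab; ab->; aba->; abb->ba

  | abababa => baba => b
  | baaaa => baba => b
  | abb => ba
  | baba => b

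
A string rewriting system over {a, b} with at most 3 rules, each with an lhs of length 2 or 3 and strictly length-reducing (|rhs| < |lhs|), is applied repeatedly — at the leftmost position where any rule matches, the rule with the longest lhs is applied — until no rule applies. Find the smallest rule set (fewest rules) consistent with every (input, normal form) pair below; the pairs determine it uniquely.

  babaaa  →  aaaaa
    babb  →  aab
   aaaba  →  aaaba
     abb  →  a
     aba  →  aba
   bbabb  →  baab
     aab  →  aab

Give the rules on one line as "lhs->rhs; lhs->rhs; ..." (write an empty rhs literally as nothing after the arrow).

  | babaaa => aaaaa
  | babb => aab
  | aaaba
  | abb => a

abb->a; bab->aa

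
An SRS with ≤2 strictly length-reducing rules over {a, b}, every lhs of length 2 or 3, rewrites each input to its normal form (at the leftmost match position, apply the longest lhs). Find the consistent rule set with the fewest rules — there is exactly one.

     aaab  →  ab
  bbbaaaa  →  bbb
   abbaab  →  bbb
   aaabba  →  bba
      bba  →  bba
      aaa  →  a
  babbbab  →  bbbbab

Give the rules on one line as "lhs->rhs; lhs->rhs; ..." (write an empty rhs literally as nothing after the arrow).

  | aaab => ab
  | bbbaaaa => bbbaa => bbb
  | abbaab => bbaab => bbb
  | aaabba => abba => bba

aa->; abb->bb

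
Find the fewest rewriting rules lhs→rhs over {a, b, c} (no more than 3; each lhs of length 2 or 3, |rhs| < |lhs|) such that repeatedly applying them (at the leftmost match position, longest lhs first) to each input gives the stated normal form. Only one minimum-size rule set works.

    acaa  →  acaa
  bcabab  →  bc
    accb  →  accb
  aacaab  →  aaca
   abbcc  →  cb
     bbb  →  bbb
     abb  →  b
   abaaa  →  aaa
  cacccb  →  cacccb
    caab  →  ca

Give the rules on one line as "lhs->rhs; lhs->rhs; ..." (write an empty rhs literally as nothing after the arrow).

ab->; bcc->cb

  | acaa
  | bcabab => bcab => bc
  | accb
  | aacaab => aaca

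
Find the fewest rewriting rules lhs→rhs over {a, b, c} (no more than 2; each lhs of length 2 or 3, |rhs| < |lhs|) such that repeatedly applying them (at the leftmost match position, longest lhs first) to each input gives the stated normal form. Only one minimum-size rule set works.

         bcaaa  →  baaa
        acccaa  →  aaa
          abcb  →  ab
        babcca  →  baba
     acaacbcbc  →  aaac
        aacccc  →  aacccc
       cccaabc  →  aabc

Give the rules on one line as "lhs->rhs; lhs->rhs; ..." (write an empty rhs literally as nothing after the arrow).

  | bcaaa => baaa
  | acccaa => accaa => acaa => aaa
  | abcb => ab
  | babcca => babca => baba

ca->a; cb->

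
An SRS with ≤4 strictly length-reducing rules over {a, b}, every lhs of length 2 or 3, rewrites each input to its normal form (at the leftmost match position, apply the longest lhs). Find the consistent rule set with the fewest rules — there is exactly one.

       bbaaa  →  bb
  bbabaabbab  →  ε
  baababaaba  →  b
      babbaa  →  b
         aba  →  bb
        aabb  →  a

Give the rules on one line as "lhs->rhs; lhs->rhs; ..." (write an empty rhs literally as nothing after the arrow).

aba->bb; abb->; ba->b; bab->

  | bbaaa => bbaa => bba => bb
  | bbabaabbab => baabbab => babbab => bab => ε
  | baababaaba => bababaaba => abaaba => bbaba => ba => b
  | babbaa => baa => ba => b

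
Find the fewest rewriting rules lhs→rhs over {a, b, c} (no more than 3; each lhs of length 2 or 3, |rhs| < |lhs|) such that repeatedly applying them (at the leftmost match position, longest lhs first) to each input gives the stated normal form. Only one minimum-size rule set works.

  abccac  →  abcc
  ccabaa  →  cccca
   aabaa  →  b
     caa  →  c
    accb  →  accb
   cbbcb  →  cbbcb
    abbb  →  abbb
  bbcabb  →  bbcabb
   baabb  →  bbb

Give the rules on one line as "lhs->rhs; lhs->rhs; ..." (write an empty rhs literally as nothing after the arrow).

  | abccac => abcc
  | ccabaa => cccca
  | aabaa => baa => b
  | caa => c

aa->; aba->cc; cac->c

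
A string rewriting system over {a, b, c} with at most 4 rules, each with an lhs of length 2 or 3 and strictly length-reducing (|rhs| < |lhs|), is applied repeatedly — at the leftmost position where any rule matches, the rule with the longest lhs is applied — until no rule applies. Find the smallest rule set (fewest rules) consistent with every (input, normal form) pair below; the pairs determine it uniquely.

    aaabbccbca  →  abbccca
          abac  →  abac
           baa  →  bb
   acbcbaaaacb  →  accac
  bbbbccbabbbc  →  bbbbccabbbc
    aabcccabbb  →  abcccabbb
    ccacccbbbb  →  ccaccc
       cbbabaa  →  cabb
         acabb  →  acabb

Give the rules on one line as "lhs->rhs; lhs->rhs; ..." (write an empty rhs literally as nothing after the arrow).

aa->a; baa->bb; cb->c

  | aaabbccbca => aabbccbca => abbccbca => abbccca
  | abac
  | baa => bb
  | acbcbaaaacb => accbaaaacb => accaaaacb => accaaacb => accaacb => accacb => accac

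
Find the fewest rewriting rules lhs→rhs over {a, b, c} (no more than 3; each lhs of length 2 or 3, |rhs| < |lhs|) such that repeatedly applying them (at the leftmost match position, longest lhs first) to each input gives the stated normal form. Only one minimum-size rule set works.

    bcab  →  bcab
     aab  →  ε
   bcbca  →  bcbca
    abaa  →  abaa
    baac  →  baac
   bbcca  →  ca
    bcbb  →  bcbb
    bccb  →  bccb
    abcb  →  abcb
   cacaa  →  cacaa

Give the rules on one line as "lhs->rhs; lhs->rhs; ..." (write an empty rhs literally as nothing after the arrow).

  | bcab
  | aab => ε
  | bcbca
  | abaa

aab->; bbc->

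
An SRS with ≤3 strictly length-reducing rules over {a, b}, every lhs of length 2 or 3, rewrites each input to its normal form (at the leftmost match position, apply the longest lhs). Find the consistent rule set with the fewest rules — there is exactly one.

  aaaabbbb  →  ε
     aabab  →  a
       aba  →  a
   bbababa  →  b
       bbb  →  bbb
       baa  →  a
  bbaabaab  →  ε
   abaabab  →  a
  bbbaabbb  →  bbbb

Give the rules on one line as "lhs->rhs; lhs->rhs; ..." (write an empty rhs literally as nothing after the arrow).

  | aaaabbbb => aaabbb => aabb => ab => ε
  | aabab => aab => a
  | aba => a
  | bbababa => bbaba => bba => b

ab->; ba->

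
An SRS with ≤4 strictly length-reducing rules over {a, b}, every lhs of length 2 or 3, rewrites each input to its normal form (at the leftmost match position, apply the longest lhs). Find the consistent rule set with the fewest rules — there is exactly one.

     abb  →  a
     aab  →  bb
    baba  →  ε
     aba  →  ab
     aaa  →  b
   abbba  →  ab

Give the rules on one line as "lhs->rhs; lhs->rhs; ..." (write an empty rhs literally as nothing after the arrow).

  | abb => a
  | aab => bb
  | baba => bba => ε
  | aba => ab

aa->b; abb->a; ba->b; bba->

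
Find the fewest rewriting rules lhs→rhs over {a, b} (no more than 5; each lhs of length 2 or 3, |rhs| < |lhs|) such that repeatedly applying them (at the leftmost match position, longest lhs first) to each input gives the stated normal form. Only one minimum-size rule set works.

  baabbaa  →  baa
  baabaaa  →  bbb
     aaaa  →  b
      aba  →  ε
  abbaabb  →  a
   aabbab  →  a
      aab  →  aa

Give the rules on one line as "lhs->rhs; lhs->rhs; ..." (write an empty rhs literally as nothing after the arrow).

  | baabbaa => baabaa => baa
  | baabaaa => baaa => bbb
  | aaaa => bba => b
  | aba => ε

aaa->bb; ab->a; aba->; bba->b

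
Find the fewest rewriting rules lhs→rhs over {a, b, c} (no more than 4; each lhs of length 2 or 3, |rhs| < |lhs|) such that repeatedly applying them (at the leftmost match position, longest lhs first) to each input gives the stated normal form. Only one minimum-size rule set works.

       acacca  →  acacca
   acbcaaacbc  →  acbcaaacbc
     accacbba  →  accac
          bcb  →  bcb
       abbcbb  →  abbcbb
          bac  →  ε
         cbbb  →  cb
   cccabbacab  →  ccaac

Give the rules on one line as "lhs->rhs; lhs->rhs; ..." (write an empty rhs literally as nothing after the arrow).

bac->; bba->; bbb->b; cab->ac

  | acacca
  | acbcaaacbc
  | accacbba => accac
  | bcb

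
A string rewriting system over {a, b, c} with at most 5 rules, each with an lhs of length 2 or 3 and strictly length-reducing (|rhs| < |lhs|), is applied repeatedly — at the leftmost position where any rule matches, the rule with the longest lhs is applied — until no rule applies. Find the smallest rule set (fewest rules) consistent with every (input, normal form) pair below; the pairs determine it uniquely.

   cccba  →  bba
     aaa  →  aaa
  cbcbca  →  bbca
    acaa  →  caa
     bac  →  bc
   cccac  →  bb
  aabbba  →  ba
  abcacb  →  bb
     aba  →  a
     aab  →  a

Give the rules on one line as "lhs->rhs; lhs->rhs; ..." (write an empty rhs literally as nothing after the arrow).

ab->; ac->c; cb->b; cc->b

  | cccba => bcba => bba
  | aaa
  | cbcbca => bcbca => bbca
  | acaa => caa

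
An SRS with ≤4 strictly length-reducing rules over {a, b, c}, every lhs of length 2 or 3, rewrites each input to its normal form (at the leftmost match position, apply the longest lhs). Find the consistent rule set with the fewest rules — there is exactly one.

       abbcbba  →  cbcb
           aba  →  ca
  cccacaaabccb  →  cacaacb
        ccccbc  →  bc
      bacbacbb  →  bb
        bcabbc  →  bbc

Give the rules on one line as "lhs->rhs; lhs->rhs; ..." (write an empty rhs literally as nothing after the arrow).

  | abbcbba => cbcbba => cbcb
  | aba => ca
  | cccacaaabccb => cacaaabccb => cacaacccb => cacaacb
  | ccccbc => ccbc => bc

ab->c; ba->; cc->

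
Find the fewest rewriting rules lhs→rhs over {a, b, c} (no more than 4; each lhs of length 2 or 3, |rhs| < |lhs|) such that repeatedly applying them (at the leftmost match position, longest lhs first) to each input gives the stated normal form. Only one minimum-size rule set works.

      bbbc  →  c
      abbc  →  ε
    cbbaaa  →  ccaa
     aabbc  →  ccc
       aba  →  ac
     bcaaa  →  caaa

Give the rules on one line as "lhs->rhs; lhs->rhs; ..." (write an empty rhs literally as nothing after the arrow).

  | bbbc => bbc => bc => c
  | abbc => abc => ε
  | cbbaaa => cbcaa => ccaa
  | aabbc => ccbc => ccc

aab->cc; abc->; ba->c; bc->c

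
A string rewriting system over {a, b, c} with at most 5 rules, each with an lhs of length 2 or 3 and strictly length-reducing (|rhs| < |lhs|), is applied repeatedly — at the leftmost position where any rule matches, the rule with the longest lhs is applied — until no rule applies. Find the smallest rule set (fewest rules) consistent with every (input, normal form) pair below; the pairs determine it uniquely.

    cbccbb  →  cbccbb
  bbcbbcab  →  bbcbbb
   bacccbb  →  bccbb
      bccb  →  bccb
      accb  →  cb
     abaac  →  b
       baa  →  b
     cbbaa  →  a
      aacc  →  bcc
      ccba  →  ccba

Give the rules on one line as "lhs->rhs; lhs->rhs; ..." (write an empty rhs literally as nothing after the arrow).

aa->b; ac->; baa->aa; ca->

  | cbccbb
  | bbcbbcab => bbcbbb
  | bacccbb => bccbb
  | bccb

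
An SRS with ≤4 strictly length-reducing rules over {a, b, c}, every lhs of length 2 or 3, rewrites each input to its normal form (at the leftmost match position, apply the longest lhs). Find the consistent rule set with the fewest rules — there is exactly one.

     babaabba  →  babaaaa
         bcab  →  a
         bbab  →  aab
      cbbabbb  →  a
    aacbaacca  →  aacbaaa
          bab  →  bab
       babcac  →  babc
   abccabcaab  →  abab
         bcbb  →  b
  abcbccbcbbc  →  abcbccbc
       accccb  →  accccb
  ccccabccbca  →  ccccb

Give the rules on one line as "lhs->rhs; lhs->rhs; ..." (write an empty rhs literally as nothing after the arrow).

  | babaabba => babaaaa
  | bcab => bb => a
  | bbab => aab
  | cbbabbb => caabbb => abbb => a

bb->a; bbb->; ca->; cca->bb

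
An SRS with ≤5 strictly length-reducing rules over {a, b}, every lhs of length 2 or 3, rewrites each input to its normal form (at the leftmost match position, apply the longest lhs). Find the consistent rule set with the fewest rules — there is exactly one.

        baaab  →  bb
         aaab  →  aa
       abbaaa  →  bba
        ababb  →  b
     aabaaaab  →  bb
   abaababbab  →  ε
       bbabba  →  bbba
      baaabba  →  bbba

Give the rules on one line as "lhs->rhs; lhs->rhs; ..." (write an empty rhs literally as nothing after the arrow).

aaa->ba; ab->; baa->bb; bab->aa

  | baaab => bbab => baa => bb
  | aaab => bab => aa
  | abbaaa => baaa => bba
  | ababb => abb => b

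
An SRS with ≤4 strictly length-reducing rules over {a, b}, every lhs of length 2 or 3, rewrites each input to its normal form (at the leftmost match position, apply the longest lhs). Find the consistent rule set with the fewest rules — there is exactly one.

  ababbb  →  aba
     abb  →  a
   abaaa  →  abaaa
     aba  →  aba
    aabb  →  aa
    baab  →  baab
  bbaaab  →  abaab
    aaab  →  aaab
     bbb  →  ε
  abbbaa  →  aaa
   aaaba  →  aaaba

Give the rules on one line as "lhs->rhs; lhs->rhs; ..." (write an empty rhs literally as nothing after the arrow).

  | ababbb => aba
  | abb => a
  | abaaa
  | aba

bb->; bba->ab; bbb->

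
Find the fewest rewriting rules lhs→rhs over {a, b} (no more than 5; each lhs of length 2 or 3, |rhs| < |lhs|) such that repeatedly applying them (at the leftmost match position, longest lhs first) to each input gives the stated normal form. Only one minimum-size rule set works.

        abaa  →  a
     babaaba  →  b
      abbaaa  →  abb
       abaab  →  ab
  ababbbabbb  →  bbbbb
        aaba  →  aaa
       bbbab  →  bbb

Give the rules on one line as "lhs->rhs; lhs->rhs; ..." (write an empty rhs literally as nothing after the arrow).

aab->aa; aba->; ba->b; bab->b

  | abaa => a
  | babaaba => baaba => baba => ba => b
  | abbaaa => abbaa => abba => abb
  | abaab => ab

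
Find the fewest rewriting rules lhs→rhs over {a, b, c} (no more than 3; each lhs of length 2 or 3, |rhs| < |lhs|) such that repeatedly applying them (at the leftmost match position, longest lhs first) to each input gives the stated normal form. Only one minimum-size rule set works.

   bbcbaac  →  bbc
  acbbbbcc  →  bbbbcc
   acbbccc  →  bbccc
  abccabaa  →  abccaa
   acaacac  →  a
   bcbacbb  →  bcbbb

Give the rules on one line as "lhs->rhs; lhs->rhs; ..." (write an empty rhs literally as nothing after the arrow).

ac->; baa->a

  | bbcbaac => bbcac => bbc
  | acbbbbcc => bbbbcc
  | acbbccc => bbccc
  | abccabaa => abccaa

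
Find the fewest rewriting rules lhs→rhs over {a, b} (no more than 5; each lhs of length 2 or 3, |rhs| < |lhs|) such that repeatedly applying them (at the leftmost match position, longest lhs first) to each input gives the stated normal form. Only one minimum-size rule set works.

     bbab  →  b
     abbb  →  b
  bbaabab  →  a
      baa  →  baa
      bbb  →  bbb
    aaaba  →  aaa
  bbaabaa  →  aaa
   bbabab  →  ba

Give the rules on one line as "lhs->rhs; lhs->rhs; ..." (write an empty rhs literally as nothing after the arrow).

aab->a; ab->a; abb->; bba->

  | bbab => b
  | abbb => b
  | bbaabab => abab => aab => a
  | baa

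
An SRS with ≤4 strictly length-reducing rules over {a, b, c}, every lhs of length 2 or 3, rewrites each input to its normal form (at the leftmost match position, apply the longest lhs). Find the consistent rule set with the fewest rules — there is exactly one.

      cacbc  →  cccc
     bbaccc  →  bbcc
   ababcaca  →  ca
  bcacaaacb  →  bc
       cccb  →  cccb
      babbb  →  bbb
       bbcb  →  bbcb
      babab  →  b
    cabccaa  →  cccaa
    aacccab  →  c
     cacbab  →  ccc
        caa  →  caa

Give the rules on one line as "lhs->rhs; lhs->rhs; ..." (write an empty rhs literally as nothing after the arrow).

ab->; ac->; acb->cc

  | cacbc => cccc
  | bbaccc => bbcc
  | ababcaca => abcaca => caca => ca
  | bcacaaacb => bcaaacb => bcaacc => bcac => bc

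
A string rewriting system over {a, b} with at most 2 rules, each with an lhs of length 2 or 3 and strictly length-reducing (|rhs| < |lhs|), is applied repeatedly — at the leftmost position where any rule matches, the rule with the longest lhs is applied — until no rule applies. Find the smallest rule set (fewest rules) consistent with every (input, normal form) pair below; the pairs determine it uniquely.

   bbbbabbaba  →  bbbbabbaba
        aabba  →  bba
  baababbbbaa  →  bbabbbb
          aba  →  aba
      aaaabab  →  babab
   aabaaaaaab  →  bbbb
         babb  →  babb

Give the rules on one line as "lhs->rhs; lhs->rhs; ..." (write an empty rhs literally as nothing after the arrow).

aa->; aaa->b

  | bbbbabbaba
  | aabba => bba
  | baababbbbaa => bbabbbbaa => bbabbbb
  | aba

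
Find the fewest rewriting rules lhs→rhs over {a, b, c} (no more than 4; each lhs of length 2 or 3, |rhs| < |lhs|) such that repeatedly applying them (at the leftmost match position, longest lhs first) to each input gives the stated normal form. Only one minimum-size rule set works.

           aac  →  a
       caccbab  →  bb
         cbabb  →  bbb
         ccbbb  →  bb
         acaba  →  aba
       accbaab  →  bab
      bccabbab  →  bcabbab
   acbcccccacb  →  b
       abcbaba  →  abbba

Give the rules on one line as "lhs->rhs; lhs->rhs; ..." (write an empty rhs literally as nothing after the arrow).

  | aac => a
  | caccbab => ccbab => cbab => bb
  | cbabb => bbb
  | ccbbb => cbbb => bb

ac->; cb->; cba->b; cc->c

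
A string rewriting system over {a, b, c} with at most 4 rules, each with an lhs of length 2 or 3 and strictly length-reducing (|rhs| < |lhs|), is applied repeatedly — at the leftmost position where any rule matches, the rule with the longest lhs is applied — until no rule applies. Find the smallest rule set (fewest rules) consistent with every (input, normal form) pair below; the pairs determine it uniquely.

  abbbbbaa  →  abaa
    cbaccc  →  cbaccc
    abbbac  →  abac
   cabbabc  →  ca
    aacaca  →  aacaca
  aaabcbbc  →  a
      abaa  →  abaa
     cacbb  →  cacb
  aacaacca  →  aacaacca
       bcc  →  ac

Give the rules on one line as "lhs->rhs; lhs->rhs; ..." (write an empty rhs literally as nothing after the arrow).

abc->bc; bb->b; bc->a

  | abbbbbaa => abbbbaa => abbbaa => abbaa => abaa
  | cbaccc
  | abbbac => abbac => abac
  | cabbabc => cababc => cabbc => cabc => cbc => ca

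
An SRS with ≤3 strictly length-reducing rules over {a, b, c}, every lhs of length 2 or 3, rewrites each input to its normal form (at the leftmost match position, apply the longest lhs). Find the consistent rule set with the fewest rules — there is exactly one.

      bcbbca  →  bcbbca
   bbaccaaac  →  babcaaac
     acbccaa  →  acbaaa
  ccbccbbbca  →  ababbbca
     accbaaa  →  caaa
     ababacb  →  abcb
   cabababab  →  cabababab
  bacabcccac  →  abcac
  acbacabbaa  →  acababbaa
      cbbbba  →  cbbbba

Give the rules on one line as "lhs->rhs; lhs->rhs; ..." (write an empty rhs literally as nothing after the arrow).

  | bcbbca
  | bbaccaaac => babcaaac
  | acbccaa => acbaaa
  | ccbccbbbca => abccbbbca => ababbbca

aab->c; bac->ab; cc->a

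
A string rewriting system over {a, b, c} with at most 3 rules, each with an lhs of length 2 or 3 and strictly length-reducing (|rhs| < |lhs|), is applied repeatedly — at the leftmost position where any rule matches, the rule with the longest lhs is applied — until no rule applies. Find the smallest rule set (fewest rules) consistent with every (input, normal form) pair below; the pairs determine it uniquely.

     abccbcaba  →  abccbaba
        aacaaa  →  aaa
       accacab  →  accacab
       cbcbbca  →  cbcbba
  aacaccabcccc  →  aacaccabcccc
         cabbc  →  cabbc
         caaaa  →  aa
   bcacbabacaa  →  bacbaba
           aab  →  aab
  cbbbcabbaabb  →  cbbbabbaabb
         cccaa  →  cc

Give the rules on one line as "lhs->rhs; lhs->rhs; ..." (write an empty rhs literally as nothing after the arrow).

  | abccbcaba => abccbaba
  | aacaaa => aaa
  | accacab
  | cbcbbca => cbcbba

bca->ba; caa->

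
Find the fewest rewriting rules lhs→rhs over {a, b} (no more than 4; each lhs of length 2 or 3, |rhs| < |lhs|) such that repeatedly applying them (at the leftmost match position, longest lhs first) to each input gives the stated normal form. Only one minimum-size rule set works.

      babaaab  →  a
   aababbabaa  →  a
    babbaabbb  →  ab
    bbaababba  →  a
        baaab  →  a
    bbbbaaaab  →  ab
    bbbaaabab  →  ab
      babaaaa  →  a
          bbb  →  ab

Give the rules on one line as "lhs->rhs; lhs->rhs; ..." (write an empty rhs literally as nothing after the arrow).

aa->a; aaa->bb; aba->a; bb->a

  | babaaab => baaab => bbbb => abb => aa => a
  | aababbabaa => ababbabaa => abbabaa => aaabaa => bbbaa => abaa => aa => a
  | babbaabbb => baaaabbb => bbbabbb => ababbb => abbb => aab => ab
  | bbaababba => aaababba => bbbabba => ababba => abba => aaa => bb => a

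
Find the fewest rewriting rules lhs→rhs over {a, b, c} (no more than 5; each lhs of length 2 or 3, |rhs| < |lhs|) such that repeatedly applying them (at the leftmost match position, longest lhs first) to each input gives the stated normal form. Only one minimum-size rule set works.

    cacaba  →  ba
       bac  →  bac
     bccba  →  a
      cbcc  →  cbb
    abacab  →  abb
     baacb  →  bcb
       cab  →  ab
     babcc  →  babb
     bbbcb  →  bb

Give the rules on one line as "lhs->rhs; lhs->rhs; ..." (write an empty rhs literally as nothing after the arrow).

  | cacaba => acaba => aaba => ba
  | bac
  | bccba => bbba => ca => a
  | cbcc => cbb

aa->; bbb->c; ca->a; cc->b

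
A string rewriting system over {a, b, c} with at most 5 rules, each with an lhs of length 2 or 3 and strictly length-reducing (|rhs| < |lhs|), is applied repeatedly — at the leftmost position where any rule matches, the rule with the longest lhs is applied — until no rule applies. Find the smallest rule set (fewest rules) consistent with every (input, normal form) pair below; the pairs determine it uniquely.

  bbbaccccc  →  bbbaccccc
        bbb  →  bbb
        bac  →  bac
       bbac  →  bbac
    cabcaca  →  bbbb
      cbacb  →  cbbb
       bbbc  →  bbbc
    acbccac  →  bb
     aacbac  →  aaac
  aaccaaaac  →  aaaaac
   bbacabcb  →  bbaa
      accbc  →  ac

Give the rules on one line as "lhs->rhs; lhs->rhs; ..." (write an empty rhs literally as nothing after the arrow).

abb->aa; acb->bb; ca->b; cbc->

  | bbbaccccc
  | bbb
  | bac
  | bbac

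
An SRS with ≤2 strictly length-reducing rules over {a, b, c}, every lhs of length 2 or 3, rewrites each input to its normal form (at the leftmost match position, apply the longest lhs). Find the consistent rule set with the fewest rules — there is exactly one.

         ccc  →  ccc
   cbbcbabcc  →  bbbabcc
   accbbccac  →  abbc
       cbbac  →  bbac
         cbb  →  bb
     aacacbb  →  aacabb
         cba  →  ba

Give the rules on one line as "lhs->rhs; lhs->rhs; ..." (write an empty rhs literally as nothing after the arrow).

  | ccc
  | cbbcbabcc => bbcbabcc => bbbabcc
  | accbbccac => acbbccac => abbccac => abbc
  | cbbac => bbac

cb->b; cca->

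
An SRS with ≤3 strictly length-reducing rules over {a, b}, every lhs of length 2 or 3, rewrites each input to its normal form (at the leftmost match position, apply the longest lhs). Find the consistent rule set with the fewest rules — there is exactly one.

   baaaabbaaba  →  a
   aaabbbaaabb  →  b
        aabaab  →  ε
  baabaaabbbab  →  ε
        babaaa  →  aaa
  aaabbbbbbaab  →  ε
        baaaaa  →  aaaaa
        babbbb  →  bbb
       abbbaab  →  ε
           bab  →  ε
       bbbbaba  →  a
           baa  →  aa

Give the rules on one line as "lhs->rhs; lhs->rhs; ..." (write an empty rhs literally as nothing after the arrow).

aab->ab; ab->; ba->a

  | baaaabbaaba => aaaabbaaba => aaabbaaba => aabbaaba => abbaaba => baaba => aaba => aba => a
  | aaabbbaaabb => aabbbaaabb => abbbaaabb => bbaaabb => baaabb => aaabb => aabb => abb => b
  | aabaab => abaab => aab => ab => ε
  | baabaaabbbab => aabaaabbbab => abaaabbbab => aaabbbab => aabbbab => abbbab => bbab => bab => ab => ε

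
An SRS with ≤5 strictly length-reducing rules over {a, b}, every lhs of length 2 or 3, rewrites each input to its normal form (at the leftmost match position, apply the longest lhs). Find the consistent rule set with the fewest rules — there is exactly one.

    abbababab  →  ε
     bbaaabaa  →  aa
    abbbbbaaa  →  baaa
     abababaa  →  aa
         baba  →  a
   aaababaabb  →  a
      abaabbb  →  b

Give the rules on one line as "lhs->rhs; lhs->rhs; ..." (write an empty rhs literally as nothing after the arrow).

  | abbababab => baababab => babbbab => bbab => bab => ε
  | bbaaabaa => baaabaa => baabba => babaa => aa
  | abbbbbaaa => babbbaaa => bbaaa => baaa
  | abababaa => bbbabaa => bbabaa => babaa => aa

aba->bb; abb->ba; bab->; bb->b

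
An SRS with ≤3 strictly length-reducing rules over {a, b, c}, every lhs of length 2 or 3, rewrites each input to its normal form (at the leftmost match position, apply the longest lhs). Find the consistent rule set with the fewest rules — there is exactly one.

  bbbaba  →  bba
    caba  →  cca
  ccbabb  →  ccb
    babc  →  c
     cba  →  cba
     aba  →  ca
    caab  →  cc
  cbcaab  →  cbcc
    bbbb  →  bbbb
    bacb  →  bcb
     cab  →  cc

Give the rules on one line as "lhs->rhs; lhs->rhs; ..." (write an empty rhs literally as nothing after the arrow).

ab->c; ac->c; bab->

  | bbbaba => bba
  | caba => cca
  | ccbabb => ccb
  | babc => c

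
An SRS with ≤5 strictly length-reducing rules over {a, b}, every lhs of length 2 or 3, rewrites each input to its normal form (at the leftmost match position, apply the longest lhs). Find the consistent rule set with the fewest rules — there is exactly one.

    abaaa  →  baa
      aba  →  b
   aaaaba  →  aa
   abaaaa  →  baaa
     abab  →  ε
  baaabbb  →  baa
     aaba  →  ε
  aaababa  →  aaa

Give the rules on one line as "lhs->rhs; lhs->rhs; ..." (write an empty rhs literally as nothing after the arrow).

  | abaaa => baa
  | aba => b
  | aaaaba => aaab => aa
  | abaaaa => baaa

ab->; aba->b; abb->a; bb->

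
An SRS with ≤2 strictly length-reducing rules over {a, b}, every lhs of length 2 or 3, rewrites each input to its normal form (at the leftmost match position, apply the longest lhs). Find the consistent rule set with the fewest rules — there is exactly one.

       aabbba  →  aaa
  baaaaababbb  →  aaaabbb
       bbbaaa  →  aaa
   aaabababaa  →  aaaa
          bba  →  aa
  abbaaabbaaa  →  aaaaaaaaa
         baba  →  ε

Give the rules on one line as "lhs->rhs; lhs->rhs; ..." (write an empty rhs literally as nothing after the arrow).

  | aabbba => aabaa => aaa
  | baaaaababbb => aaaababbb => aaaabbb
  | bbbaaa => baaaa => aaa
  | aaabababaa => aaababaa => aaabaa => aaaa

ba->; bba->aa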